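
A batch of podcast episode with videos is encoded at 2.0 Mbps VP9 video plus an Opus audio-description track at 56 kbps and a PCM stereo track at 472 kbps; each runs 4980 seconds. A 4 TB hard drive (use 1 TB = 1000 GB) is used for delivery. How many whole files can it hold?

Audio total: 56 + 472 = 528 kbps = 0.528 Mbps.
Total bitrate: 2.528 Mbps.
Per item: 2.528 Mbps × 4980 s = 12,589 Mb = 1,574 MB.
Capacity: 4 TB = 32,000,000 Mb; 2541.81 items → 2541 complete.

2541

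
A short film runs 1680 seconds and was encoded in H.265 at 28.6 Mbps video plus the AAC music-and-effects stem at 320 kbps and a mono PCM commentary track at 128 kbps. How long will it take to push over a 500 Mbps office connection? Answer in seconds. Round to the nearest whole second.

98 seconds

Audio total: 320 + 128 = 448 kbps = 0.448 Mbps.
Total bitrate: 29.048 Mbps.
File: 29.048 Mbps × 1680 s = 48800.6 Mb.
At 500 Mbps: 48800.6 / 500 = 97.6 s ≈ 97.6 seconds.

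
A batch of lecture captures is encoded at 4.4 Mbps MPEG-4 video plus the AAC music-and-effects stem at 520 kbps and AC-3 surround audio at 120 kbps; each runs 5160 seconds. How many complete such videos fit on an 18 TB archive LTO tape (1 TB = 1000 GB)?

5537

Audio total: 520 + 120 = 640 kbps = 0.640 Mbps.
Total bitrate: 5.040 Mbps.
Per item: 5.040 Mbps × 5160 s = 26,006 Mb = 3,251 MB.
Capacity: 18 TB = 144,000,000 Mb; 5537.10 items → 5537 complete.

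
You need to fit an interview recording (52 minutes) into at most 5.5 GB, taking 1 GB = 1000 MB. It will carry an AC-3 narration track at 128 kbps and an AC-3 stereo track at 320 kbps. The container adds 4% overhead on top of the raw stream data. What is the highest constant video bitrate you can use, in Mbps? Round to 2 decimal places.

Budget: 5.5 GB = 44000.0 Mb.
Stream payload after overhead: 44000.0 / 1.04 = 42307.7 Mb.
52 min = 3120 s
Total bitrate budget: 42307.7 Mb / 3120 s = 13.560 Mbps.
Audio total: 128 + 320 = 448 kbps = 0.448 Mbps.
Video: 13.560 − 0.448 = 13.112 Mbps.

13.11 Mbps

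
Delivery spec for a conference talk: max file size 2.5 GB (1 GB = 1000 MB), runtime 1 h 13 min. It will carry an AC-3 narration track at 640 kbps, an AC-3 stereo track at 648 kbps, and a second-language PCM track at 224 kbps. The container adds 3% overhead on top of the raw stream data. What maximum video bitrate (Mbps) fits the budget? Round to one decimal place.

2.9 Mbps

Budget: 2.5 GB = 20000.0 Mb.
Stream payload after overhead: 20000.0 / 1.03 = 19417.5 Mb.
1 h 13 min = 73 min = 4380 s
Total bitrate budget: 19417.5 Mb / 4380 s = 4.433 Mbps.
Audio total: 640 + 648 + 224 = 1512 kbps = 1.512 Mbps.
Video: 4.433 − 1.512 = 2.921 Mbps.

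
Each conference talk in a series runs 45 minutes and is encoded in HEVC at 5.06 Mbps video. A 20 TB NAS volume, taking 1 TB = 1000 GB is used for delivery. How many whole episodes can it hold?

11711

45 min = 2700 s
Per item: 5.060 Mbps × 2700 s = 13,662 Mb = 1,708 MB.
Capacity: 20 TB = 160,000,000 Mb; 11711.32 items → 11711 complete.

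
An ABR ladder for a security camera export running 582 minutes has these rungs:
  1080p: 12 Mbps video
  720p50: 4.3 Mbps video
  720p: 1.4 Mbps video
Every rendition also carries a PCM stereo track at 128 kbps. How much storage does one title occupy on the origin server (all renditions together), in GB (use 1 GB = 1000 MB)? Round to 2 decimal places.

78.94 GB

582 min = 34920 s
Audio: 128 kbps = 0.128 Mbps.
Sum of rendition bitrates: (12+0.128) + (4.3+0.128) + (1.4+0.128) = 18.084 Mbps.
× 34920 s = 631,493 Mb = 78,937 MB = 78.94 GB.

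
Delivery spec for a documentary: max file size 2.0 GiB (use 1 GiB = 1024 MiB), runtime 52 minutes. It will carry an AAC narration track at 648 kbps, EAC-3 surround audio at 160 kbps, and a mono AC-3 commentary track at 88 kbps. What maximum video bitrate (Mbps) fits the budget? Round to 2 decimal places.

4.61 Mbps

Budget: 2.0 GiB = 17179.9 Mb.
52 min = 3120 s
Total bitrate budget: 17179.9 Mb / 3120 s = 5.506 Mbps.
Audio total: 648 + 160 + 88 = 896 kbps = 0.896 Mbps.
Video: 5.506 − 0.896 = 4.610 Mbps.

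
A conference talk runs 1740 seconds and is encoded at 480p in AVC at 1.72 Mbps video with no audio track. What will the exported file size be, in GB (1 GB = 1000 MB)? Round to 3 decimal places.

0.374 GB

Total bitrate: 1.72 Mbps.
Stream data: 1.720 Mbps × 1740 s = 2992.8 Mb.
2,993 Mb ÷ 8 = 374.1 MB → 0.3741 GB.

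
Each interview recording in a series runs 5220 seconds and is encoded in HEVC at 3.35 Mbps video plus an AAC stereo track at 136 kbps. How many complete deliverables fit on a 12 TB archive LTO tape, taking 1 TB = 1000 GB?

Audio: 136 kbps = 0.136 Mbps.
Total bitrate: 3.486 Mbps.
Per item: 3.486 Mbps × 5220 s = 18,197 Mb = 2,275 MB.
Capacity: 12 TB = 96,000,000 Mb; 5275.62 items → 5275 complete.

5275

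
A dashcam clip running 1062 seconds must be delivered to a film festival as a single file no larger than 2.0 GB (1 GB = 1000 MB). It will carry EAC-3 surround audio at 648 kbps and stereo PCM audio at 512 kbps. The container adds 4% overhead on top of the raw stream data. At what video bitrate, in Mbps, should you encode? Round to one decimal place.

13.3 Mbps

Budget: 2.0 GB = 16000.0 Mb.
Stream payload after overhead: 16000.0 / 1.04 = 15384.6 Mb.
Total bitrate budget: 15384.6 Mb / 1062 s = 14.486 Mbps.
Audio total: 648 + 512 = 1160 kbps = 1.160 Mbps.
Video: 14.486 − 1.160 = 13.326 Mbps.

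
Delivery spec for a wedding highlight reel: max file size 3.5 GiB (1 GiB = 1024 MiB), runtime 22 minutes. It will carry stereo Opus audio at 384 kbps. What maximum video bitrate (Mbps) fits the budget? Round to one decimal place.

22.4 Mbps

Budget: 3.5 GiB = 30064.8 Mb.
22 min = 1320 s
Total bitrate budget: 30064.8 Mb / 1320 s = 22.776 Mbps.
Audio: 384 kbps = 0.384 Mbps.
Video: 22.776 − 0.384 = 22.392 Mbps.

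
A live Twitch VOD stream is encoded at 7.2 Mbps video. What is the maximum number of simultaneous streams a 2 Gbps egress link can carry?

277

2 Gbps = 2,000 Mbps; 2,000 / 7.200 = 277.78 → 277 viewers.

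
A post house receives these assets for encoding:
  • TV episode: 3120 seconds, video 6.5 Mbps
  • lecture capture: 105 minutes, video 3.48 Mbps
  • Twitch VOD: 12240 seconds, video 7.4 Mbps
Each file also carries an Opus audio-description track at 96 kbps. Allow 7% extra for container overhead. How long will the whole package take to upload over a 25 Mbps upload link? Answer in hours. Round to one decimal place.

1.6 hours

Audio: 96 kbps = 0.096 Mbps.
TV episode: 6.596 Mbps × 3120 s × 1.07 = 22020.1 Mb
lecture capture: 3.576 Mbps × 6300 s × 1.07 = 24105.8 Mb
Twitch VOD: 7.496 Mbps × 12240 s × 1.07 = 98173.6 Mb
Total: 144299.5 Mb = 18037.4 MB.
At 25 Mbps: 144299.5 / 25 = 5772 s ≈ 1.6 hours.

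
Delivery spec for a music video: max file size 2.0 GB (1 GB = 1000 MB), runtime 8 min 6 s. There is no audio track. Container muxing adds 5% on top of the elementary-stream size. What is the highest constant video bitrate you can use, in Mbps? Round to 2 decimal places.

31.35 Mbps

Budget: 2.0 GB = 16000.0 Mb.
Stream payload after overhead: 16000.0 / 1.05 = 15238.1 Mb.
8 min 6 s = 486 s
Total bitrate budget: 15238.1 Mb / 486 s = 31.354 Mbps.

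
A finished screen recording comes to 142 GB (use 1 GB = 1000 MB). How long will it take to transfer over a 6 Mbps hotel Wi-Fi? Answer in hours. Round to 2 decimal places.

52.59 hours

File: 142 GB = 1136000.0 Mb.
At 6 Mbps: 1136000.0 / 6 = 189333.3 s ≈ 52.6 hours.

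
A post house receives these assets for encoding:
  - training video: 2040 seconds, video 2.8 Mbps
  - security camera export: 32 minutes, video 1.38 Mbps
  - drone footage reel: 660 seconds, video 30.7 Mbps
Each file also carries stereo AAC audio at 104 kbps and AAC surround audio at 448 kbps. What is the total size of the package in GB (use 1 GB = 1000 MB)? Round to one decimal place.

Audio total: 104 + 448 = 552 kbps = 0.552 Mbps.
training video: 3.352 Mbps × 2040 s = 6838.1 Mb
security camera export: 1.932 Mbps × 1920 s = 3709.4 Mb
drone footage reel: 31.252 Mbps × 660 s = 20626.3 Mb
Total: 31173.8 Mb = 3896.7 MB.
= 3.897 GB.

3.9 GB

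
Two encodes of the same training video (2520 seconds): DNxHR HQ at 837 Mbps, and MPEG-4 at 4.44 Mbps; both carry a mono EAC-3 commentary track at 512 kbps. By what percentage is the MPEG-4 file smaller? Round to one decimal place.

99.4%

Audio: 512 kbps = 0.512 Mbps.
DNxHR HQ: 837.512 Mbps × 2520 s = 2110530.2 Mb = 263.816 GB.
MPEG-4: 4.952 Mbps × 2520 s = 12479.0 Mb = 1.560 GB.
Reduction: (1 − 1.560/263.816) × 100 = 99.41%.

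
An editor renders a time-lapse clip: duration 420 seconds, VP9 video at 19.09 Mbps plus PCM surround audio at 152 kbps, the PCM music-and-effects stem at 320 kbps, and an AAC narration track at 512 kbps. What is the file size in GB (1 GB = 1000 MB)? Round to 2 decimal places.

Audio total: 152 + 320 + 512 = 984 kbps = 0.984 Mbps.
Total bitrate: 19.09 + 0.984 = 20.074 Mbps.
Stream data: 20.074 Mbps × 420 s = 8431.1 Mb.
8,431 Mb ÷ 8 = 1,054 MB → 1.054 GB.

1.05 GB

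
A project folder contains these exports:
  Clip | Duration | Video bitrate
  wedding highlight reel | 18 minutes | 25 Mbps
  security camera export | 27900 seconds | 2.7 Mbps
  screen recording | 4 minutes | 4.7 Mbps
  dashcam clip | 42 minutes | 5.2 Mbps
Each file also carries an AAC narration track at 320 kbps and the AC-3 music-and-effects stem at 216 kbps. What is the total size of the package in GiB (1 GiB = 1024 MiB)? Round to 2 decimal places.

Audio total: 320 + 216 = 536 kbps = 0.536 Mbps.
wedding highlight reel: 25.536 Mbps × 1080 s = 27578.9 Mb
security camera export: 3.236 Mbps × 27900 s = 90284.4 Mb
screen recording: 5.236 Mbps × 240 s = 1256.6 Mb
dashcam clip: 5.736 Mbps × 2520 s = 14454.7 Mb
Total: 133574.6 Mb = 16696.8 MB.
= 15.55 GiB.

15.55 GiB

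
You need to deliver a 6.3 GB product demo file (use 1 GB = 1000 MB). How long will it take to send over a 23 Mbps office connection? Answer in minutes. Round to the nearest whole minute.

37 minutes

File: 6.3 GB = 50400.0 Mb.
At 23 Mbps: 50400.0 / 23 = 2191.3 s ≈ 36.5 minutes.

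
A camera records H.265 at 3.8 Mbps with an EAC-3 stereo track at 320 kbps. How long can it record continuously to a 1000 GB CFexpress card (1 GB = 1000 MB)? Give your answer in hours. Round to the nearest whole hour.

539 hours

Audio: 320 kbps = 0.320 Mbps.
Total bitrate: 3.8 + 0.320 = 4.120 Mbps.
Capacity: 1000 GB = 8,000,000 Mb.
Recording time: 8,000,000 / 4.120 = 1,941,748 s ≈ 539 hours.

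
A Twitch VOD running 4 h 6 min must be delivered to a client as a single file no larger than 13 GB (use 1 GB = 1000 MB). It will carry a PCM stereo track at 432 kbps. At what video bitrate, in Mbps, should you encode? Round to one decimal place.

6.6 Mbps

Budget: 13 GB = 104000.0 Mb.
4 h 6 min = 246 min = 14760 s
Total bitrate budget: 104000.0 Mb / 14760 s = 7.046 Mbps.
Audio: 432 kbps = 0.432 Mbps.
Video: 7.046 − 0.432 = 6.614 Mbps.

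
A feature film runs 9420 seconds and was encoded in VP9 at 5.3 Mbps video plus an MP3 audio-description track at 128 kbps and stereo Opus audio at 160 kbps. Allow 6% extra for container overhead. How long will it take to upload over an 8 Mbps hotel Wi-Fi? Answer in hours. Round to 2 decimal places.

Audio total: 128 + 160 = 288 kbps = 0.288 Mbps.
Total bitrate: 5.588 Mbps.
File: 5.588 Mbps × 9420 s = 52639.0 Mb.
With 6% container overhead: ×1.06. → 55797.3 Mb.
At 8 Mbps: 55797.3 / 8 = 6974.7 s ≈ 1.94 hours.

1.94 hours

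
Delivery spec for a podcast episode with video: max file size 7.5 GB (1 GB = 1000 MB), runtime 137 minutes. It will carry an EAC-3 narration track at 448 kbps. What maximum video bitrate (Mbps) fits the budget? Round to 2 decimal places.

Budget: 7.5 GB = 60000.0 Mb.
137 min = 8220 s
Total bitrate budget: 60000.0 Mb / 8220 s = 7.299 Mbps.
Audio: 448 kbps = 0.448 Mbps.
Video: 7.299 − 0.448 = 6.851 Mbps.

6.85 Mbps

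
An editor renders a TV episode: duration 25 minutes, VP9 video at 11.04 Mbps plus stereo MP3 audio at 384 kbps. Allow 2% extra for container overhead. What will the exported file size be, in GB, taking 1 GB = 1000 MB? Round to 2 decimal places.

25 min = 1500 s
Audio: 384 kbps = 0.384 Mbps.
Total bitrate: 11.04 + 0.384 = 11.424 Mbps.
Stream data: 11.424 Mbps × 1500 s = 17136.0 Mb.
With 2% container overhead: ×1.02.
17,479 Mb ÷ 8 = 2,185 MB → 2.185 GB.

2.18 GB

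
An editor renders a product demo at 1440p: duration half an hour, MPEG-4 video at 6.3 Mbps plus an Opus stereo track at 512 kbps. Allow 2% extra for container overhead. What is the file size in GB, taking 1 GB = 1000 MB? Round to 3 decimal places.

30 min = 1800 s
Audio: 512 kbps = 0.512 Mbps.
Total bitrate: 6.3 + 0.512 = 6.812 Mbps.
Stream data: 6.812 Mbps × 1800 s = 12261.6 Mb.
With 2% container overhead: ×1.02.
12,507 Mb ÷ 8 = 1,563 MB → 1.563 GB.

1.563 GB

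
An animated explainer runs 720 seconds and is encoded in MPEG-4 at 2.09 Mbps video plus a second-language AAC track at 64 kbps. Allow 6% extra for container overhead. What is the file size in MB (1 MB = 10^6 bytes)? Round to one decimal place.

Audio: 64 kbps = 0.064 Mbps.
Total bitrate: 2.09 + 0.064 = 2.154 Mbps.
Stream data: 2.154 Mbps × 720 s = 1550.9 Mb.
With 6% container overhead: ×1.06.
1,644 Mb ÷ 8 = 205.5 MB → 205.5 MB.

205.5 MB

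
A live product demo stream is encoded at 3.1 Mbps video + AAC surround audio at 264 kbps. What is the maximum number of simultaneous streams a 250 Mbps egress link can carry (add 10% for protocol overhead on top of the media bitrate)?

Audio: 264 kbps = 0.264 Mbps.
Per-viewer media rate: 3.364 Mbps.
On the wire with 10% overhead: 3.700 Mbps.
250 Mbps = 250.0 Mbps; 250.0 / 3.700 = 67.56 → 67 viewers.

67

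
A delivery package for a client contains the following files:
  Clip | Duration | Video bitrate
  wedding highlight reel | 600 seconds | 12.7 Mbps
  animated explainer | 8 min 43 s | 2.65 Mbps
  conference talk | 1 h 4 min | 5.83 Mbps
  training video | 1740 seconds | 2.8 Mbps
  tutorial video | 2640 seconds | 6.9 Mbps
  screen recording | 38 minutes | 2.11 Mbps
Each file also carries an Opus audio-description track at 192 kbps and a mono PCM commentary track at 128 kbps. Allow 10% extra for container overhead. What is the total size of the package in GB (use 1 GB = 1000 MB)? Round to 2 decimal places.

Audio total: 192 + 128 = 320 kbps = 0.320 Mbps.
wedding highlight reel: 13.020 Mbps × 600 s × 1.10 = 8593.2 Mb
animated explainer: 2.970 Mbps × 523 s × 1.10 = 1708.6 Mb
conference talk: 6.150 Mbps × 3840 s × 1.10 = 25977.6 Mb
training video: 3.120 Mbps × 1740 s × 1.10 = 5971.7 Mb
tutorial video: 7.220 Mbps × 2640 s × 1.10 = 20966.9 Mb
screen recording: 2.430 Mbps × 2280 s × 1.10 = 6094.4 Mb
Total: 69312.4 Mb = 8664.1 MB.
= 8.664 GB.

8.66 GB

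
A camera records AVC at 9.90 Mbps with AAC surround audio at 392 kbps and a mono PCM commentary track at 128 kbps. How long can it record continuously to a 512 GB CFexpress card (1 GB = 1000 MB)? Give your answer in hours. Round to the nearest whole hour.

109 hours

Audio total: 392 + 128 = 520 kbps = 0.520 Mbps.
Total bitrate: 9.90 + 0.520 = 10.420 Mbps.
Capacity: 512 GB = 4,096,000 Mb.
Recording time: 4,096,000 / 10.420 = 393,090 s ≈ 109 hours.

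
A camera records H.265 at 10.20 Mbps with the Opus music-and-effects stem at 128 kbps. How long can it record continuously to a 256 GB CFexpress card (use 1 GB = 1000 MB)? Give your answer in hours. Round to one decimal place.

Audio: 128 kbps = 0.128 Mbps.
Total bitrate: 10.20 + 0.128 = 10.328 Mbps.
Capacity: 256 GB = 2,048,000 Mb.
Recording time: 2,048,000 / 10.328 = 198,296 s ≈ 55.1 hours.

55.1 hours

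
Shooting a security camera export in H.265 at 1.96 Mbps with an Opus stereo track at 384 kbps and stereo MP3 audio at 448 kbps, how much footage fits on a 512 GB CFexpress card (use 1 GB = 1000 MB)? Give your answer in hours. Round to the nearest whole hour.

408 hours

Audio total: 384 + 448 = 832 kbps = 0.832 Mbps.
Total bitrate: 1.96 + 0.832 = 2.792 Mbps.
Capacity: 512 GB = 4,096,000 Mb.
Recording time: 4,096,000 / 2.792 = 1,467,049 s ≈ 408 hours.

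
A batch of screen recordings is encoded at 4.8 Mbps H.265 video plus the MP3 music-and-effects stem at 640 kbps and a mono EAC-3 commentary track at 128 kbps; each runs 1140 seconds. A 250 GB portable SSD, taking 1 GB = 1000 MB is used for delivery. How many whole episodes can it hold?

Audio total: 640 + 128 = 768 kbps = 0.768 Mbps.
Total bitrate: 5.568 Mbps.
Per item: 5.568 Mbps × 1140 s = 6,348 Mb = 793.4 MB.
Capacity: 250 GB = 2,000,000 Mb; 315.08 items → 315 complete.

315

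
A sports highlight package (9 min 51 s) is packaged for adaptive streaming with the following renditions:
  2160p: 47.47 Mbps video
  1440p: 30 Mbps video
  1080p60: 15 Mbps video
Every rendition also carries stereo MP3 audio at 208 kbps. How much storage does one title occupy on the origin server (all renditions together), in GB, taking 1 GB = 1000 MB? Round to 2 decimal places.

6.88 GB

9 min 51 s = 591 s
Audio: 208 kbps = 0.208 Mbps.
Sum of rendition bitrates: (47.47+0.208) + (30+0.208) + (15+0.208) = 93.094 Mbps.
× 591 s = 55,019 Mb = 6,877 MB = 6.877 GB.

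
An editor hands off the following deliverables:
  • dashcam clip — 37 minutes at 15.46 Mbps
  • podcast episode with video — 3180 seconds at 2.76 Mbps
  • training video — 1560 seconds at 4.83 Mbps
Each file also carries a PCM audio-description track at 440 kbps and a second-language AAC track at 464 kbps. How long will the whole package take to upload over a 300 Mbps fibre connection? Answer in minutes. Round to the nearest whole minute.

3 minutes

Audio total: 440 + 464 = 904 kbps = 0.904 Mbps.
dashcam clip: 16.364 Mbps × 2220 s = 36328.1 Mb
podcast episode with video: 3.664 Mbps × 3180 s = 11651.5 Mb
training video: 5.734 Mbps × 1560 s = 8945.0 Mb
Total: 56924.6 Mb = 7115.6 MB.
At 300 Mbps: 56924.6 / 300 = 190 s ≈ 3.16 minutes.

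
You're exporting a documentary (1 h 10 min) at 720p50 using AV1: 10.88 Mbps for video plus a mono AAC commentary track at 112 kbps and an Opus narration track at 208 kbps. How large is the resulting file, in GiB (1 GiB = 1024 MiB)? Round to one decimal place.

1 h 10 min = 70 min = 4200 s
Audio total: 112 + 208 = 320 kbps = 0.320 Mbps.
Total bitrate: 10.88 + 0.320 = 11.200 Mbps.
Stream data: 11.200 Mbps × 4200 s = 47040.0 Mb.
47,040 Mb = 5,880,000,000 bytes ÷ 1,073,741,824 = 5.476 GiB.

5.5 GiB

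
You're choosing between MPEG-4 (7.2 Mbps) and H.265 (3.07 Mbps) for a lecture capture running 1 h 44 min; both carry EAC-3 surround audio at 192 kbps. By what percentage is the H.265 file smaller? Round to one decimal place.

1 h 44 min = 104 min = 6240 s
Audio: 192 kbps = 0.192 Mbps.
MPEG-4: 7.392 Mbps × 6240 s = 46126.1 Mb = 5.370 GiB.
H.265: 3.262 Mbps × 6240 s = 20354.9 Mb = 2.370 GiB.
Reduction: (1 − 2.370/5.370) × 100 = 55.87%.

55.9%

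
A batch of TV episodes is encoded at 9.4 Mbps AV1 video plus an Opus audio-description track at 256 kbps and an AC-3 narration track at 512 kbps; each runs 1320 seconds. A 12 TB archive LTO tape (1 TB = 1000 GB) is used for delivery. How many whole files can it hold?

Audio total: 256 + 512 = 768 kbps = 0.768 Mbps.
Total bitrate: 10.168 Mbps.
Per item: 10.168 Mbps × 1320 s = 13,422 Mb = 1,678 MB.
Capacity: 12 TB = 96,000,000 Mb; 7152.56 items → 7152 complete.

7152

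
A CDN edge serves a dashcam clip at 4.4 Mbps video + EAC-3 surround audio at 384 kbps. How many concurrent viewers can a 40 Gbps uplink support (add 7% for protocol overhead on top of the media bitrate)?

7814

Audio: 384 kbps = 0.384 Mbps.
Per-viewer media rate: 4.784 Mbps.
On the wire with 7% overhead: 5.119 Mbps.
40 Gbps = 40,000 Mbps; 40,000 / 5.119 = 7814.21 → 7814 viewers.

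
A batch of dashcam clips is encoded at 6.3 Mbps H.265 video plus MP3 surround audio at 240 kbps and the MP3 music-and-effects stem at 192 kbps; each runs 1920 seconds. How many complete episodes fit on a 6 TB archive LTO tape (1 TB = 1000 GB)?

3713

Audio total: 240 + 192 = 432 kbps = 0.432 Mbps.
Total bitrate: 6.732 Mbps.
Per item: 6.732 Mbps × 1920 s = 12,925 Mb = 1,616 MB.
Capacity: 6 TB = 48,000,000 Mb; 3713.61 items → 3713 complete.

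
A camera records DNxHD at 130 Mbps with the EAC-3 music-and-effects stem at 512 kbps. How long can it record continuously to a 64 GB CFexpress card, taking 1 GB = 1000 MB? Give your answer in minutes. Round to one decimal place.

65.4 minutes

Audio: 512 kbps = 0.512 Mbps.
Total bitrate: 130 + 0.512 = 130.512 Mbps.
Capacity: 64 GB = 512,000 Mb.
Recording time: 512,000 / 130.512 = 3,923 s ≈ 65.4 minutes.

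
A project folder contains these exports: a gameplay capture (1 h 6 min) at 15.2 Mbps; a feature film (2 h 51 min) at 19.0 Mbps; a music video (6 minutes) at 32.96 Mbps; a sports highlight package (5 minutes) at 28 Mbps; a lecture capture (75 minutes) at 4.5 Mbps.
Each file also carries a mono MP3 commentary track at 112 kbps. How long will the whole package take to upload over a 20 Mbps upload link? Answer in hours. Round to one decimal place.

4.1 hours

Audio: 112 kbps = 0.112 Mbps.
gameplay capture: 15.312 Mbps × 3960 s = 60635.5 Mb
feature film: 19.112 Mbps × 10260 s = 196089.1 Mb
music video: 33.072 Mbps × 360 s = 11905.9 Mb
sports highlight package: 28.112 Mbps × 300 s = 8433.6 Mb
lecture capture: 4.612 Mbps × 4500 s = 20754.0 Mb
Total: 297818.2 Mb = 37227.3 MB.
At 20 Mbps: 297818.2 / 20 = 14891 s ≈ 4.14 hours.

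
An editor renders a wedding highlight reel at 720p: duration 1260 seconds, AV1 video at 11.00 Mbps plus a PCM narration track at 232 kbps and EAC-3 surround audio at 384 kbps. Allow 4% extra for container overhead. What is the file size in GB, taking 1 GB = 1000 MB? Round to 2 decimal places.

Audio total: 232 + 384 = 616 kbps = 0.616 Mbps.
Total bitrate: 11.00 + 0.616 = 11.616 Mbps.
Stream data: 11.616 Mbps × 1260 s = 14636.2 Mb.
With 4% container overhead: ×1.04.
15,222 Mb ÷ 8 = 1,903 MB → 1.903 GB.

1.90 GB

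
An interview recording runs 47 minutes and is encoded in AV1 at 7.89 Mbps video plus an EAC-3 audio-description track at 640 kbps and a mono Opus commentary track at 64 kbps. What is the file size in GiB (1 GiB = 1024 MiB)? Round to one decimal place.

47 min = 2820 s
Audio total: 640 + 64 = 704 kbps = 0.704 Mbps.
Total bitrate: 7.89 + 0.704 = 8.594 Mbps.
Stream data: 8.594 Mbps × 2820 s = 24235.1 Mb.
24,235 Mb = 3,029,385,000 bytes ÷ 1,073,741,824 = 2.821 GiB.

2.8 GiB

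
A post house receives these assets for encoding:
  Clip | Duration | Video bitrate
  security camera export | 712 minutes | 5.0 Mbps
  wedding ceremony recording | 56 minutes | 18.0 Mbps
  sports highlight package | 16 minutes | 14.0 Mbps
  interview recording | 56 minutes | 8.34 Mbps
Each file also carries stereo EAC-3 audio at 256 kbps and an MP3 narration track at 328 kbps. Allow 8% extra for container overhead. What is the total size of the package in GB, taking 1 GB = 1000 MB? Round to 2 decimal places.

46.57 GB

Audio total: 256 + 328 = 584 kbps = 0.584 Mbps.
security camera export: 5.584 Mbps × 42720 s × 1.08 = 257632.4 Mb
wedding ceremony recording: 18.584 Mbps × 3360 s × 1.08 = 67437.6 Mb
sports highlight package: 14.584 Mbps × 960 s × 1.08 = 15120.7 Mb
interview recording: 8.924 Mbps × 3360 s × 1.08 = 32383.4 Mb
Total: 372574.1 Mb = 46571.8 MB.
= 46.57 GB.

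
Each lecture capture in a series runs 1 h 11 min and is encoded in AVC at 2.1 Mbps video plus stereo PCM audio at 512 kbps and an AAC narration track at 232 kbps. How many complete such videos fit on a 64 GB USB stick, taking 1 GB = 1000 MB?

42

1 h 11 min = 71 min = 4260 s
Audio total: 512 + 232 = 744 kbps = 0.744 Mbps.
Total bitrate: 2.844 Mbps.
Per item: 2.844 Mbps × 4260 s = 12,115 Mb = 1,514 MB.
Capacity: 64 GB = 512,000 Mb; 42.26 items → 42 complete.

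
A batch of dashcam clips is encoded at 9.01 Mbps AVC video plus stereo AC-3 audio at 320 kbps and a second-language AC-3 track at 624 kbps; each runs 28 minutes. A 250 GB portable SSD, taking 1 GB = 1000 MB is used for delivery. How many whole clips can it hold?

119

28 min = 1680 s
Audio total: 320 + 624 = 944 kbps = 0.944 Mbps.
Total bitrate: 9.954 Mbps.
Per item: 9.954 Mbps × 1680 s = 16,723 Mb = 2,090 MB.
Capacity: 250 GB = 2,000,000 Mb; 119.60 items → 119 complete.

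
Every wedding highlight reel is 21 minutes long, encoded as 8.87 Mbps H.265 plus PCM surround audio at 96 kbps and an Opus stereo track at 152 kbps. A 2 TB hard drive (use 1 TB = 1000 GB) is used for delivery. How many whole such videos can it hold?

21 min = 1260 s
Audio total: 96 + 152 = 248 kbps = 0.248 Mbps.
Total bitrate: 9.118 Mbps.
Per item: 9.118 Mbps × 1260 s = 11,489 Mb = 1,436 MB.
Capacity: 2 TB = 16,000,000 Mb; 1392.68 items → 1392 complete.

1392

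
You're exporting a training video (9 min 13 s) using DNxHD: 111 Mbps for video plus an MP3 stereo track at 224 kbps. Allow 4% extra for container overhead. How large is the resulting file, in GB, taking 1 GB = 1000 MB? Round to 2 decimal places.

9 min 13 s = 553 s
Audio: 224 kbps = 0.224 Mbps.
Total bitrate: 111 + 0.224 = 111.224 Mbps.
Stream data: 111.224 Mbps × 553 s = 61506.9 Mb.
With 4% container overhead: ×1.04.
63,967 Mb ÷ 8 = 7,996 MB → 7.996 GB.

8.00 GB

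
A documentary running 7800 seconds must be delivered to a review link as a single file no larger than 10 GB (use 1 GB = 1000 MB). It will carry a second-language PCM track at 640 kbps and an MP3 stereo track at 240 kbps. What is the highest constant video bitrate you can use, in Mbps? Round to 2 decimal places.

Budget: 10 GB = 80000.0 Mb.
Total bitrate budget: 80000.0 Mb / 7800 s = 10.256 Mbps.
Audio total: 640 + 240 = 880 kbps = 0.880 Mbps.
Video: 10.256 − 0.880 = 9.376 Mbps.

9.38 Mbps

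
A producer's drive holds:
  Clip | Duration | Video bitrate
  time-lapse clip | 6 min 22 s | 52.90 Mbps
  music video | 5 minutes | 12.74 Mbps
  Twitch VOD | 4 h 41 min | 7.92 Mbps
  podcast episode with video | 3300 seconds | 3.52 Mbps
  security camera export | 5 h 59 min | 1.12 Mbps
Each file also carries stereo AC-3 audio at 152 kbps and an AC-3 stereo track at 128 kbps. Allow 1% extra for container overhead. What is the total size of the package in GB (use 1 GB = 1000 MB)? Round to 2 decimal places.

Audio total: 152 + 128 = 280 kbps = 0.280 Mbps.
time-lapse clip: 53.180 Mbps × 382 s × 1.01 = 20517.9 Mb
music video: 13.020 Mbps × 300 s × 1.01 = 3945.1 Mb
Twitch VOD: 8.200 Mbps × 16860 s × 1.01 = 139634.5 Mb
podcast episode with video: 3.800 Mbps × 3300 s × 1.01 = 12665.4 Mb
security camera export: 1.400 Mbps × 21540 s × 1.01 = 30457.6 Mb
Total: 207220.4 Mb = 25902.6 MB.
= 25.90 GB.

25.90 GB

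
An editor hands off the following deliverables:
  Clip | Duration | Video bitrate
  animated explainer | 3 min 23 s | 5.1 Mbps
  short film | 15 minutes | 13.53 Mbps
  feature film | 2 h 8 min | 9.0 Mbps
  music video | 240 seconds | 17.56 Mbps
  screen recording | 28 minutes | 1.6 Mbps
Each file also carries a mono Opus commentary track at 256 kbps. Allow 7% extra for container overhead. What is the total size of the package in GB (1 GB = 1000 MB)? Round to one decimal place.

Audio: 256 kbps = 0.256 Mbps.
animated explainer: 5.356 Mbps × 203 s × 1.07 = 1163.4 Mb
short film: 13.786 Mbps × 900 s × 1.07 = 13275.9 Mb
feature film: 9.256 Mbps × 7680 s × 1.07 = 76062.1 Mb
music video: 17.816 Mbps × 240 s × 1.07 = 4575.1 Mb
screen recording: 1.856 Mbps × 1680 s × 1.07 = 3336.3 Mb
Total: 98412.9 Mb = 12301.6 MB.
= 12.30 GB.

12.3 GB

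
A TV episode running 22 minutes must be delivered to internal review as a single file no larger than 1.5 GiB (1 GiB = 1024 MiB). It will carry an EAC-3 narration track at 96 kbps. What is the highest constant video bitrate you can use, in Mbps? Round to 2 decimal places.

9.67 Mbps

Budget: 1.5 GiB = 12884.9 Mb.
22 min = 1320 s
Total bitrate budget: 12884.9 Mb / 1320 s = 9.761 Mbps.
Audio: 96 kbps = 0.096 Mbps.
Video: 9.761 − 0.096 = 9.665 Mbps.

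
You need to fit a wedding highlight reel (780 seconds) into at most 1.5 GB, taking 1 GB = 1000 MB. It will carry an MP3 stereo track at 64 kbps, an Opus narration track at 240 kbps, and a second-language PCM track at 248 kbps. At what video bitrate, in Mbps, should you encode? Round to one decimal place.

14.8 Mbps

Budget: 1.5 GB = 12000.0 Mb.
Total bitrate budget: 12000.0 Mb / 780 s = 15.385 Mbps.
Audio total: 64 + 240 + 248 = 552 kbps = 0.552 Mbps.
Video: 15.385 − 0.552 = 14.833 Mbps.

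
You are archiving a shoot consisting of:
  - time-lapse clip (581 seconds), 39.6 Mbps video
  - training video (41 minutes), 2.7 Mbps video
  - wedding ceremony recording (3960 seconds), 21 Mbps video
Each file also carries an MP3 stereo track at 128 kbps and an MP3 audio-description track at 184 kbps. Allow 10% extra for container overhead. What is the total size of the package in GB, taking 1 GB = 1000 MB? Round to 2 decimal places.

15.81 GB

Audio total: 128 + 184 = 312 kbps = 0.312 Mbps.
time-lapse clip: 39.912 Mbps × 581 s × 1.10 = 25507.8 Mb
training video: 3.012 Mbps × 2460 s × 1.10 = 8150.5 Mb
wedding ceremony recording: 21.312 Mbps × 3960 s × 1.10 = 92835.1 Mb
Total: 126493.3 Mb = 15811.7 MB.
= 15.81 GB.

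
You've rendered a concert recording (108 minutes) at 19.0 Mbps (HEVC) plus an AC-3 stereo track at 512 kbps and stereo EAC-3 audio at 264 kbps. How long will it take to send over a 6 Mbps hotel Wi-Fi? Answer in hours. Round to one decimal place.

108 min = 6480 s
Audio total: 512 + 264 = 776 kbps = 0.776 Mbps.
Total bitrate: 19.776 Mbps.
File: 19.776 Mbps × 6480 s = 128148.5 Mb.
At 6 Mbps: 128148.5 / 6 = 21358.1 s ≈ 5.93 hours.

5.9 hours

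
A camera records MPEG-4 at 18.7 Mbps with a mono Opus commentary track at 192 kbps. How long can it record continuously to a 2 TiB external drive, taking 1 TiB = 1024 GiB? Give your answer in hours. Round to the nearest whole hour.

259 hours

Audio: 192 kbps = 0.192 Mbps.
Total bitrate: 18.7 + 0.192 = 18.892 Mbps.
Capacity: 2 TiB = 17,592,186 Mb.
Recording time: 17,592,186 / 18.892 = 931,198 s ≈ 259 hours.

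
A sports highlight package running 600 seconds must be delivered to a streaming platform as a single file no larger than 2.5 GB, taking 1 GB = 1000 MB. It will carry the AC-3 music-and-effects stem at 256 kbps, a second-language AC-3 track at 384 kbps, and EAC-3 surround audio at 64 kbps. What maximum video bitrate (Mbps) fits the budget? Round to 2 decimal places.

32.63 Mbps

Budget: 2.5 GB = 20000.0 Mb.
Total bitrate budget: 20000.0 Mb / 600 s = 33.333 Mbps.
Audio total: 256 + 384 + 64 = 704 kbps = 0.704 Mbps.
Video: 33.333 − 0.704 = 32.629 Mbps.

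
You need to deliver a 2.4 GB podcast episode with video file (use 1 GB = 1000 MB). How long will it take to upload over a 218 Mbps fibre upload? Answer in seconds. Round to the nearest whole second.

File: 2.4 GB = 19200.0 Mb.
At 218 Mbps: 19200.0 / 218 = 88.1 s ≈ 88.1 seconds.

88 seconds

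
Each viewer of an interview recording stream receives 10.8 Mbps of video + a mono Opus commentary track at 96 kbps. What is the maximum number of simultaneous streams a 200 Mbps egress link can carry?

18

Audio: 96 kbps = 0.096 Mbps.
Per-viewer media rate: 10.896 Mbps.
200 Mbps = 200.0 Mbps; 200.0 / 10.896 = 18.36 → 18 viewers.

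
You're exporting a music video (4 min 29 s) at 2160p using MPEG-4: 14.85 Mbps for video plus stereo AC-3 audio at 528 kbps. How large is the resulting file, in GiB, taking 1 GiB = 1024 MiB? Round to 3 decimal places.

4 min 29 s = 269 s
Audio: 528 kbps = 0.528 Mbps.
Total bitrate: 14.85 + 0.528 = 15.378 Mbps.
Stream data: 15.378 Mbps × 269 s = 4136.7 Mb.
4,137 Mb = 517,085,250 bytes ÷ 1,073,741,824 = 0.4816 GiB.

0.482 GiB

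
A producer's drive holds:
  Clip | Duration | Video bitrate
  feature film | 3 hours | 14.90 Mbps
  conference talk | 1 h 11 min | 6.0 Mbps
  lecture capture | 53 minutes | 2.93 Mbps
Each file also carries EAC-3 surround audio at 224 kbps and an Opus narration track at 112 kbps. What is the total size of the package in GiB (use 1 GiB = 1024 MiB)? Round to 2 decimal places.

23.51 GiB

Audio total: 224 + 112 = 336 kbps = 0.336 Mbps.
feature film: 15.236 Mbps × 10800 s = 164548.8 Mb
conference talk: 6.336 Mbps × 4260 s = 26991.4 Mb
lecture capture: 3.266 Mbps × 3180 s = 10385.9 Mb
Total: 201926.0 Mb = 25240.8 MB.
= 23.51 GiB.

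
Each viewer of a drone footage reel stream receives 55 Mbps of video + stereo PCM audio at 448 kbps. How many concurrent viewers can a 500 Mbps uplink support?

Audio: 448 kbps = 0.448 Mbps.
Per-viewer media rate: 55.448 Mbps.
500 Mbps = 500.0 Mbps; 500.0 / 55.448 = 9.02 → 9 viewers.

9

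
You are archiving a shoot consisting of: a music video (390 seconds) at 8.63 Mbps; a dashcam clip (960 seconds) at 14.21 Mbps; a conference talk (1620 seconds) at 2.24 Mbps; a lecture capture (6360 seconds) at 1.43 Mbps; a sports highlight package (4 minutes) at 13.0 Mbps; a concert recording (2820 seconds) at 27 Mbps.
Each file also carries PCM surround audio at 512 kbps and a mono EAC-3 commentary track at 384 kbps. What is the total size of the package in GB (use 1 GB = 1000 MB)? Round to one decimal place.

Audio total: 512 + 384 = 896 kbps = 0.896 Mbps.
music video: 9.526 Mbps × 390 s = 3715.1 Mb
dashcam clip: 15.106 Mbps × 960 s = 14501.8 Mb
conference talk: 3.136 Mbps × 1620 s = 5080.3 Mb
lecture capture: 2.326 Mbps × 6360 s = 14793.4 Mb
sports highlight package: 13.896 Mbps × 240 s = 3335.0 Mb
concert recording: 27.896 Mbps × 2820 s = 78666.7 Mb
Total: 120092.3 Mb = 15011.5 MB.
= 15.01 GB.

15.0 GB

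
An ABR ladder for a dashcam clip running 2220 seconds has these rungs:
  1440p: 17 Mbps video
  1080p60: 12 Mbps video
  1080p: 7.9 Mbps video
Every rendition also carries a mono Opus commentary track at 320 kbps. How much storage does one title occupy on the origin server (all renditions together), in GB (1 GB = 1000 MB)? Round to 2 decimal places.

Audio: 320 kbps = 0.320 Mbps.
Sum of rendition bitrates: (17+0.320) + (12+0.320) + (7.9+0.320) = 37.860 Mbps.
× 2220 s = 84,049 Mb = 10,506 MB = 10.51 GB.

10.51 GB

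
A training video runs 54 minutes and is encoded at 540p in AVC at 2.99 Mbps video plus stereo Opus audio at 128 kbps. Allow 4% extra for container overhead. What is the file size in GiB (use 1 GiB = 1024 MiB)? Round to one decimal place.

1.2 GiB

54 min = 3240 s
Audio: 128 kbps = 0.128 Mbps.
Total bitrate: 2.99 + 0.128 = 3.118 Mbps.
Stream data: 3.118 Mbps × 3240 s = 10102.3 Mb.
With 4% container overhead: ×1.04.
10,506 Mb = 1,313,301,600 bytes ÷ 1,073,741,824 = 1.223 GiB.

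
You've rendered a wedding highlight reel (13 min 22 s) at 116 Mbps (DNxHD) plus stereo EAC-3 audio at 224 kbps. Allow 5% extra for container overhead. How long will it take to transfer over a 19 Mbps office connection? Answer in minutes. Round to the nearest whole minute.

13 min 22 s = 802 s
Audio: 224 kbps = 0.224 Mbps.
Total bitrate: 116.224 Mbps.
File: 116.224 Mbps × 802 s = 93211.6 Mb.
With 5% container overhead: ×1.05. → 97872.2 Mb.
At 19 Mbps: 97872.2 / 19 = 5151.2 s ≈ 85.9 minutes.

86 minutes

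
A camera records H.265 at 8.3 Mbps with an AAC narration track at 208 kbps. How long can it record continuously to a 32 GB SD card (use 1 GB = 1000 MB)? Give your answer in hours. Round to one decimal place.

8.4 hours

Audio: 208 kbps = 0.208 Mbps.
Total bitrate: 8.3 + 0.208 = 8.508 Mbps.
Capacity: 32 GB = 256,000 Mb.
Recording time: 256,000 / 8.508 = 30,089 s ≈ 8.36 hours.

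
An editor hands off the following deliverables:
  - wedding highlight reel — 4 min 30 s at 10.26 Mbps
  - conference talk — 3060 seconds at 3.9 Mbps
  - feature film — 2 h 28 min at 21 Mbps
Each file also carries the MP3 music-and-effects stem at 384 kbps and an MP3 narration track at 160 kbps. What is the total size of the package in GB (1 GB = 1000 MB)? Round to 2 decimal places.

Audio total: 384 + 160 = 544 kbps = 0.544 Mbps.
wedding highlight reel: 10.804 Mbps × 270 s = 2917.1 Mb
conference talk: 4.444 Mbps × 3060 s = 13598.6 Mb
feature film: 21.544 Mbps × 8880 s = 191310.7 Mb
Total: 207826.4 Mb = 25978.3 MB.
= 25.98 GB.

25.98 GB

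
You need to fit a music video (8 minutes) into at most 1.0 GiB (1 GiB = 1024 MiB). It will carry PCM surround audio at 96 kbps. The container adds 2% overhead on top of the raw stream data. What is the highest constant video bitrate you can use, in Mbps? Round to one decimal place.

Budget: 1.0 GiB = 8589.9 Mb.
Stream payload after overhead: 8589.9 / 1.02 = 8421.5 Mb.
8 min = 480 s
Total bitrate budget: 8421.5 Mb / 480 s = 17.545 Mbps.
Audio: 96 kbps = 0.096 Mbps.
Video: 17.545 − 0.096 = 17.449 Mbps.

17.4 Mbps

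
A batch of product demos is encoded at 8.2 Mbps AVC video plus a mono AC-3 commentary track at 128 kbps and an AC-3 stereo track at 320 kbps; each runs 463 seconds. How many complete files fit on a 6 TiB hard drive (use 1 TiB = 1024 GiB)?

Audio total: 128 + 320 = 448 kbps = 0.448 Mbps.
Total bitrate: 8.648 Mbps.
Per item: 8.648 Mbps × 463 s = 4,004 Mb = 500.5 MB.
Capacity: 6 TiB = 52,776,558 Mb; 13180.88 items → 13180 complete.

13180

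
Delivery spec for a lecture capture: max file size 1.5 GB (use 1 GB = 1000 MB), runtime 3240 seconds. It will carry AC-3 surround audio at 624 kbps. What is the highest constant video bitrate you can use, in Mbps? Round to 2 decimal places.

3.08 Mbps

Budget: 1.5 GB = 12000.0 Mb.
Total bitrate budget: 12000.0 Mb / 3240 s = 3.704 Mbps.
Audio: 624 kbps = 0.624 Mbps.
Video: 3.704 − 0.624 = 3.080 Mbps.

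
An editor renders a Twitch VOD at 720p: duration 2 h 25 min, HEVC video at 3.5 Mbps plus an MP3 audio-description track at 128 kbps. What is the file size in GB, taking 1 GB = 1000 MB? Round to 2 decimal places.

3.95 GB

2 h 25 min = 145 min = 8700 s
Audio: 128 kbps = 0.128 Mbps.
Total bitrate: 3.5 + 0.128 = 3.628 Mbps.
Stream data: 3.628 Mbps × 8700 s = 31563.6 Mb.
31,564 Mb ÷ 8 = 3,945 MB → 3.945 GB.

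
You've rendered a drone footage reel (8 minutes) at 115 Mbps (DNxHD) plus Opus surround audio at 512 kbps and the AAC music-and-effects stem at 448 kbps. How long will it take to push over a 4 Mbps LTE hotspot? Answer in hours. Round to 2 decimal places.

8 min = 480 s
Audio total: 512 + 448 = 960 kbps = 0.960 Mbps.
Total bitrate: 115.960 Mbps.
File: 115.960 Mbps × 480 s = 55660.8 Mb.
At 4 Mbps: 55660.8 / 4 = 13915.2 s ≈ 3.87 hours.

3.87 hours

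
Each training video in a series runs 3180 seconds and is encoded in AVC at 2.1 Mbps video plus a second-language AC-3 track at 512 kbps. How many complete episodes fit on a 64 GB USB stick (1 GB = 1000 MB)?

Audio: 512 kbps = 0.512 Mbps.
Total bitrate: 2.612 Mbps.
Per item: 2.612 Mbps × 3180 s = 8,306 Mb = 1,038 MB.
Capacity: 64 GB = 512,000 Mb; 61.64 items → 61 complete.

61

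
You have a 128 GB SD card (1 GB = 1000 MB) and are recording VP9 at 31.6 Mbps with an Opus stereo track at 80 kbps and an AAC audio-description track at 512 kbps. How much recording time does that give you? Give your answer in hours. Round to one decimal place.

8.8 hours

Audio total: 80 + 512 = 592 kbps = 0.592 Mbps.
Total bitrate: 31.6 + 0.592 = 32.192 Mbps.
Capacity: 128 GB = 1,024,000 Mb.
Recording time: 1,024,000 / 32.192 = 31,809 s ≈ 8.84 hours.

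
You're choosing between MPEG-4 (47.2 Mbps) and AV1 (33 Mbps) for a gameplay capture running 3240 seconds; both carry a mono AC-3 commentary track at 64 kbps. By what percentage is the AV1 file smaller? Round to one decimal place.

30.0%

Audio: 64 kbps = 0.064 Mbps.
MPEG-4: 47.264 Mbps × 3240 s = 153135.4 Mb = 19.142 GB.
AV1: 33.064 Mbps × 3240 s = 107127.4 Mb = 13.391 GB.
Reduction: (1 − 13.391/19.142) × 100 = 30.04%.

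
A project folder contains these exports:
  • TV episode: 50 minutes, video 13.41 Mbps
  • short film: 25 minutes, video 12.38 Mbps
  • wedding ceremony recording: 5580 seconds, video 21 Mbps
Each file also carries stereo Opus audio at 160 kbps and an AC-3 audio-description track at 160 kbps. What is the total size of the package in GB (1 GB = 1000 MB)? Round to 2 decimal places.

22.40 GB

Audio total: 160 + 160 = 320 kbps = 0.320 Mbps.
TV episode: 13.730 Mbps × 3000 s = 41190.0 Mb
short film: 12.700 Mbps × 1500 s = 19050.0 Mb
wedding ceremony recording: 21.320 Mbps × 5580 s = 118965.6 Mb
Total: 179205.6 Mb = 22400.7 MB.
= 22.40 GB.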